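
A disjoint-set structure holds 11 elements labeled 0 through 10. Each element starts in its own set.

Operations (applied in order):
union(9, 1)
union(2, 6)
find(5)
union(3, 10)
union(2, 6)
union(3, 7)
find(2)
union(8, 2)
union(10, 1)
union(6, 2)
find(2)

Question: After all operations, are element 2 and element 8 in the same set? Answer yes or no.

Answer: yes

Derivation:
Step 1: union(9, 1) -> merged; set of 9 now {1, 9}
Step 2: union(2, 6) -> merged; set of 2 now {2, 6}
Step 3: find(5) -> no change; set of 5 is {5}
Step 4: union(3, 10) -> merged; set of 3 now {3, 10}
Step 5: union(2, 6) -> already same set; set of 2 now {2, 6}
Step 6: union(3, 7) -> merged; set of 3 now {3, 7, 10}
Step 7: find(2) -> no change; set of 2 is {2, 6}
Step 8: union(8, 2) -> merged; set of 8 now {2, 6, 8}
Step 9: union(10, 1) -> merged; set of 10 now {1, 3, 7, 9, 10}
Step 10: union(6, 2) -> already same set; set of 6 now {2, 6, 8}
Step 11: find(2) -> no change; set of 2 is {2, 6, 8}
Set of 2: {2, 6, 8}; 8 is a member.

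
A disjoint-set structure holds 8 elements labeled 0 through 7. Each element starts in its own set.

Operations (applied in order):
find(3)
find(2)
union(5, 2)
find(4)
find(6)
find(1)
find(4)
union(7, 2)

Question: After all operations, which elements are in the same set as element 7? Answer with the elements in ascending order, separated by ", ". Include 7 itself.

Step 1: find(3) -> no change; set of 3 is {3}
Step 2: find(2) -> no change; set of 2 is {2}
Step 3: union(5, 2) -> merged; set of 5 now {2, 5}
Step 4: find(4) -> no change; set of 4 is {4}
Step 5: find(6) -> no change; set of 6 is {6}
Step 6: find(1) -> no change; set of 1 is {1}
Step 7: find(4) -> no change; set of 4 is {4}
Step 8: union(7, 2) -> merged; set of 7 now {2, 5, 7}
Component of 7: {2, 5, 7}

Answer: 2, 5, 7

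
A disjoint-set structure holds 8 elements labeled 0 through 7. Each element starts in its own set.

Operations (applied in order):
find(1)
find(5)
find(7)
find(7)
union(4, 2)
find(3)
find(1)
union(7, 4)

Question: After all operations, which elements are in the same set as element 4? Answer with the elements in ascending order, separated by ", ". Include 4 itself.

Step 1: find(1) -> no change; set of 1 is {1}
Step 2: find(5) -> no change; set of 5 is {5}
Step 3: find(7) -> no change; set of 7 is {7}
Step 4: find(7) -> no change; set of 7 is {7}
Step 5: union(4, 2) -> merged; set of 4 now {2, 4}
Step 6: find(3) -> no change; set of 3 is {3}
Step 7: find(1) -> no change; set of 1 is {1}
Step 8: union(7, 4) -> merged; set of 7 now {2, 4, 7}
Component of 4: {2, 4, 7}

Answer: 2, 4, 7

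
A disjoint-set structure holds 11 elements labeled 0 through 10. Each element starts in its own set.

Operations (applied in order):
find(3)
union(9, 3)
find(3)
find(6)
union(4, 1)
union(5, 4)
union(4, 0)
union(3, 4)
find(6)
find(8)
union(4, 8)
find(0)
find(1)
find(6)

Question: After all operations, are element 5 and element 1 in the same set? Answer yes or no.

Answer: yes

Derivation:
Step 1: find(3) -> no change; set of 3 is {3}
Step 2: union(9, 3) -> merged; set of 9 now {3, 9}
Step 3: find(3) -> no change; set of 3 is {3, 9}
Step 4: find(6) -> no change; set of 6 is {6}
Step 5: union(4, 1) -> merged; set of 4 now {1, 4}
Step 6: union(5, 4) -> merged; set of 5 now {1, 4, 5}
Step 7: union(4, 0) -> merged; set of 4 now {0, 1, 4, 5}
Step 8: union(3, 4) -> merged; set of 3 now {0, 1, 3, 4, 5, 9}
Step 9: find(6) -> no change; set of 6 is {6}
Step 10: find(8) -> no change; set of 8 is {8}
Step 11: union(4, 8) -> merged; set of 4 now {0, 1, 3, 4, 5, 8, 9}
Step 12: find(0) -> no change; set of 0 is {0, 1, 3, 4, 5, 8, 9}
Step 13: find(1) -> no change; set of 1 is {0, 1, 3, 4, 5, 8, 9}
Step 14: find(6) -> no change; set of 6 is {6}
Set of 5: {0, 1, 3, 4, 5, 8, 9}; 1 is a member.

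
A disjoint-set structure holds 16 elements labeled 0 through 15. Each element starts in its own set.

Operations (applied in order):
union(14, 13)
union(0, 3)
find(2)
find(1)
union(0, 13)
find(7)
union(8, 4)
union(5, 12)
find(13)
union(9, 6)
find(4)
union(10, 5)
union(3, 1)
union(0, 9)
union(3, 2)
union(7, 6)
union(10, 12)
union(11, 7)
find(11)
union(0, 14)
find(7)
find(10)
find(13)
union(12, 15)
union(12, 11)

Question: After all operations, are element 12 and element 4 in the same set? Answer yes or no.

Answer: no

Derivation:
Step 1: union(14, 13) -> merged; set of 14 now {13, 14}
Step 2: union(0, 3) -> merged; set of 0 now {0, 3}
Step 3: find(2) -> no change; set of 2 is {2}
Step 4: find(1) -> no change; set of 1 is {1}
Step 5: union(0, 13) -> merged; set of 0 now {0, 3, 13, 14}
Step 6: find(7) -> no change; set of 7 is {7}
Step 7: union(8, 4) -> merged; set of 8 now {4, 8}
Step 8: union(5, 12) -> merged; set of 5 now {5, 12}
Step 9: find(13) -> no change; set of 13 is {0, 3, 13, 14}
Step 10: union(9, 6) -> merged; set of 9 now {6, 9}
Step 11: find(4) -> no change; set of 4 is {4, 8}
Step 12: union(10, 5) -> merged; set of 10 now {5, 10, 12}
Step 13: union(3, 1) -> merged; set of 3 now {0, 1, 3, 13, 14}
Step 14: union(0, 9) -> merged; set of 0 now {0, 1, 3, 6, 9, 13, 14}
Step 15: union(3, 2) -> merged; set of 3 now {0, 1, 2, 3, 6, 9, 13, 14}
Step 16: union(7, 6) -> merged; set of 7 now {0, 1, 2, 3, 6, 7, 9, 13, 14}
Step 17: union(10, 12) -> already same set; set of 10 now {5, 10, 12}
Step 18: union(11, 7) -> merged; set of 11 now {0, 1, 2, 3, 6, 7, 9, 11, 13, 14}
Step 19: find(11) -> no change; set of 11 is {0, 1, 2, 3, 6, 7, 9, 11, 13, 14}
Step 20: union(0, 14) -> already same set; set of 0 now {0, 1, 2, 3, 6, 7, 9, 11, 13, 14}
Step 21: find(7) -> no change; set of 7 is {0, 1, 2, 3, 6, 7, 9, 11, 13, 14}
Step 22: find(10) -> no change; set of 10 is {5, 10, 12}
Step 23: find(13) -> no change; set of 13 is {0, 1, 2, 3, 6, 7, 9, 11, 13, 14}
Step 24: union(12, 15) -> merged; set of 12 now {5, 10, 12, 15}
Step 25: union(12, 11) -> merged; set of 12 now {0, 1, 2, 3, 5, 6, 7, 9, 10, 11, 12, 13, 14, 15}
Set of 12: {0, 1, 2, 3, 5, 6, 7, 9, 10, 11, 12, 13, 14, 15}; 4 is not a member.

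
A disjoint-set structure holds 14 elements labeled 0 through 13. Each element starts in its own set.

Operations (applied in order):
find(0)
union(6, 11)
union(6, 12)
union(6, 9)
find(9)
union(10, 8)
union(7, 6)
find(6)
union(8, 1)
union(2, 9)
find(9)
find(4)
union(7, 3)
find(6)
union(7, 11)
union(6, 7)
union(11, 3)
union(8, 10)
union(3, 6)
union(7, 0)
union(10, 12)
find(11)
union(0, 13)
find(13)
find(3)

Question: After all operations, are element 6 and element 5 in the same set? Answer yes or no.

Step 1: find(0) -> no change; set of 0 is {0}
Step 2: union(6, 11) -> merged; set of 6 now {6, 11}
Step 3: union(6, 12) -> merged; set of 6 now {6, 11, 12}
Step 4: union(6, 9) -> merged; set of 6 now {6, 9, 11, 12}
Step 5: find(9) -> no change; set of 9 is {6, 9, 11, 12}
Step 6: union(10, 8) -> merged; set of 10 now {8, 10}
Step 7: union(7, 6) -> merged; set of 7 now {6, 7, 9, 11, 12}
Step 8: find(6) -> no change; set of 6 is {6, 7, 9, 11, 12}
Step 9: union(8, 1) -> merged; set of 8 now {1, 8, 10}
Step 10: union(2, 9) -> merged; set of 2 now {2, 6, 7, 9, 11, 12}
Step 11: find(9) -> no change; set of 9 is {2, 6, 7, 9, 11, 12}
Step 12: find(4) -> no change; set of 4 is {4}
Step 13: union(7, 3) -> merged; set of 7 now {2, 3, 6, 7, 9, 11, 12}
Step 14: find(6) -> no change; set of 6 is {2, 3, 6, 7, 9, 11, 12}
Step 15: union(7, 11) -> already same set; set of 7 now {2, 3, 6, 7, 9, 11, 12}
Step 16: union(6, 7) -> already same set; set of 6 now {2, 3, 6, 7, 9, 11, 12}
Step 17: union(11, 3) -> already same set; set of 11 now {2, 3, 6, 7, 9, 11, 12}
Step 18: union(8, 10) -> already same set; set of 8 now {1, 8, 10}
Step 19: union(3, 6) -> already same set; set of 3 now {2, 3, 6, 7, 9, 11, 12}
Step 20: union(7, 0) -> merged; set of 7 now {0, 2, 3, 6, 7, 9, 11, 12}
Step 21: union(10, 12) -> merged; set of 10 now {0, 1, 2, 3, 6, 7, 8, 9, 10, 11, 12}
Step 22: find(11) -> no change; set of 11 is {0, 1, 2, 3, 6, 7, 8, 9, 10, 11, 12}
Step 23: union(0, 13) -> merged; set of 0 now {0, 1, 2, 3, 6, 7, 8, 9, 10, 11, 12, 13}
Step 24: find(13) -> no change; set of 13 is {0, 1, 2, 3, 6, 7, 8, 9, 10, 11, 12, 13}
Step 25: find(3) -> no change; set of 3 is {0, 1, 2, 3, 6, 7, 8, 9, 10, 11, 12, 13}
Set of 6: {0, 1, 2, 3, 6, 7, 8, 9, 10, 11, 12, 13}; 5 is not a member.

Answer: no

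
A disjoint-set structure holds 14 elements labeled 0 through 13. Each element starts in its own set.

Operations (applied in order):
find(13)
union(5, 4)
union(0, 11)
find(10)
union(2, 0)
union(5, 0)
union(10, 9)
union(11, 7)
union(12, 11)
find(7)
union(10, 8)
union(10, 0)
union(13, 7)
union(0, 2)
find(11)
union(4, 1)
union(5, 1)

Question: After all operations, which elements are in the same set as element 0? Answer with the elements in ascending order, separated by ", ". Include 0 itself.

Answer: 0, 1, 2, 4, 5, 7, 8, 9, 10, 11, 12, 13

Derivation:
Step 1: find(13) -> no change; set of 13 is {13}
Step 2: union(5, 4) -> merged; set of 5 now {4, 5}
Step 3: union(0, 11) -> merged; set of 0 now {0, 11}
Step 4: find(10) -> no change; set of 10 is {10}
Step 5: union(2, 0) -> merged; set of 2 now {0, 2, 11}
Step 6: union(5, 0) -> merged; set of 5 now {0, 2, 4, 5, 11}
Step 7: union(10, 9) -> merged; set of 10 now {9, 10}
Step 8: union(11, 7) -> merged; set of 11 now {0, 2, 4, 5, 7, 11}
Step 9: union(12, 11) -> merged; set of 12 now {0, 2, 4, 5, 7, 11, 12}
Step 10: find(7) -> no change; set of 7 is {0, 2, 4, 5, 7, 11, 12}
Step 11: union(10, 8) -> merged; set of 10 now {8, 9, 10}
Step 12: union(10, 0) -> merged; set of 10 now {0, 2, 4, 5, 7, 8, 9, 10, 11, 12}
Step 13: union(13, 7) -> merged; set of 13 now {0, 2, 4, 5, 7, 8, 9, 10, 11, 12, 13}
Step 14: union(0, 2) -> already same set; set of 0 now {0, 2, 4, 5, 7, 8, 9, 10, 11, 12, 13}
Step 15: find(11) -> no change; set of 11 is {0, 2, 4, 5, 7, 8, 9, 10, 11, 12, 13}
Step 16: union(4, 1) -> merged; set of 4 now {0, 1, 2, 4, 5, 7, 8, 9, 10, 11, 12, 13}
Step 17: union(5, 1) -> already same set; set of 5 now {0, 1, 2, 4, 5, 7, 8, 9, 10, 11, 12, 13}
Component of 0: {0, 1, 2, 4, 5, 7, 8, 9, 10, 11, 12, 13}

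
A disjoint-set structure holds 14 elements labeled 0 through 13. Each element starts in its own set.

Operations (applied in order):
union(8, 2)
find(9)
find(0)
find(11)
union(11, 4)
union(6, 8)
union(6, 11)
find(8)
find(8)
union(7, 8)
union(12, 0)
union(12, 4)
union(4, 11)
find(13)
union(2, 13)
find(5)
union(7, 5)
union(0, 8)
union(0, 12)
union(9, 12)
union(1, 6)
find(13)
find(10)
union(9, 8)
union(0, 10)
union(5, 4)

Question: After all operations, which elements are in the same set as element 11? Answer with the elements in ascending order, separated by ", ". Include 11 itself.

Step 1: union(8, 2) -> merged; set of 8 now {2, 8}
Step 2: find(9) -> no change; set of 9 is {9}
Step 3: find(0) -> no change; set of 0 is {0}
Step 4: find(11) -> no change; set of 11 is {11}
Step 5: union(11, 4) -> merged; set of 11 now {4, 11}
Step 6: union(6, 8) -> merged; set of 6 now {2, 6, 8}
Step 7: union(6, 11) -> merged; set of 6 now {2, 4, 6, 8, 11}
Step 8: find(8) -> no change; set of 8 is {2, 4, 6, 8, 11}
Step 9: find(8) -> no change; set of 8 is {2, 4, 6, 8, 11}
Step 10: union(7, 8) -> merged; set of 7 now {2, 4, 6, 7, 8, 11}
Step 11: union(12, 0) -> merged; set of 12 now {0, 12}
Step 12: union(12, 4) -> merged; set of 12 now {0, 2, 4, 6, 7, 8, 11, 12}
Step 13: union(4, 11) -> already same set; set of 4 now {0, 2, 4, 6, 7, 8, 11, 12}
Step 14: find(13) -> no change; set of 13 is {13}
Step 15: union(2, 13) -> merged; set of 2 now {0, 2, 4, 6, 7, 8, 11, 12, 13}
Step 16: find(5) -> no change; set of 5 is {5}
Step 17: union(7, 5) -> merged; set of 7 now {0, 2, 4, 5, 6, 7, 8, 11, 12, 13}
Step 18: union(0, 8) -> already same set; set of 0 now {0, 2, 4, 5, 6, 7, 8, 11, 12, 13}
Step 19: union(0, 12) -> already same set; set of 0 now {0, 2, 4, 5, 6, 7, 8, 11, 12, 13}
Step 20: union(9, 12) -> merged; set of 9 now {0, 2, 4, 5, 6, 7, 8, 9, 11, 12, 13}
Step 21: union(1, 6) -> merged; set of 1 now {0, 1, 2, 4, 5, 6, 7, 8, 9, 11, 12, 13}
Step 22: find(13) -> no change; set of 13 is {0, 1, 2, 4, 5, 6, 7, 8, 9, 11, 12, 13}
Step 23: find(10) -> no change; set of 10 is {10}
Step 24: union(9, 8) -> already same set; set of 9 now {0, 1, 2, 4, 5, 6, 7, 8, 9, 11, 12, 13}
Step 25: union(0, 10) -> merged; set of 0 now {0, 1, 2, 4, 5, 6, 7, 8, 9, 10, 11, 12, 13}
Step 26: union(5, 4) -> already same set; set of 5 now {0, 1, 2, 4, 5, 6, 7, 8, 9, 10, 11, 12, 13}
Component of 11: {0, 1, 2, 4, 5, 6, 7, 8, 9, 10, 11, 12, 13}

Answer: 0, 1, 2, 4, 5, 6, 7, 8, 9, 10, 11, 12, 13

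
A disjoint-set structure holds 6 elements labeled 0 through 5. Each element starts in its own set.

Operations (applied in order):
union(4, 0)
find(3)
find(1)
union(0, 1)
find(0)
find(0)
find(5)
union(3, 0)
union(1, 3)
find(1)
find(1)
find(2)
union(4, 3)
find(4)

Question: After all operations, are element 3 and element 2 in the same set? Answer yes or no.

Answer: no

Derivation:
Step 1: union(4, 0) -> merged; set of 4 now {0, 4}
Step 2: find(3) -> no change; set of 3 is {3}
Step 3: find(1) -> no change; set of 1 is {1}
Step 4: union(0, 1) -> merged; set of 0 now {0, 1, 4}
Step 5: find(0) -> no change; set of 0 is {0, 1, 4}
Step 6: find(0) -> no change; set of 0 is {0, 1, 4}
Step 7: find(5) -> no change; set of 5 is {5}
Step 8: union(3, 0) -> merged; set of 3 now {0, 1, 3, 4}
Step 9: union(1, 3) -> already same set; set of 1 now {0, 1, 3, 4}
Step 10: find(1) -> no change; set of 1 is {0, 1, 3, 4}
Step 11: find(1) -> no change; set of 1 is {0, 1, 3, 4}
Step 12: find(2) -> no change; set of 2 is {2}
Step 13: union(4, 3) -> already same set; set of 4 now {0, 1, 3, 4}
Step 14: find(4) -> no change; set of 4 is {0, 1, 3, 4}
Set of 3: {0, 1, 3, 4}; 2 is not a member.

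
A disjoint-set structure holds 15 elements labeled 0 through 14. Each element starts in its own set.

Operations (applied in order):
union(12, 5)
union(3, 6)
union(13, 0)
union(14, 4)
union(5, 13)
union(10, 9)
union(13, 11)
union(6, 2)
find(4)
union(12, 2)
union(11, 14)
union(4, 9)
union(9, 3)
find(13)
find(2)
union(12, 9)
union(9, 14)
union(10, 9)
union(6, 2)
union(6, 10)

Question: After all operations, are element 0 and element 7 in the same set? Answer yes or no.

Step 1: union(12, 5) -> merged; set of 12 now {5, 12}
Step 2: union(3, 6) -> merged; set of 3 now {3, 6}
Step 3: union(13, 0) -> merged; set of 13 now {0, 13}
Step 4: union(14, 4) -> merged; set of 14 now {4, 14}
Step 5: union(5, 13) -> merged; set of 5 now {0, 5, 12, 13}
Step 6: union(10, 9) -> merged; set of 10 now {9, 10}
Step 7: union(13, 11) -> merged; set of 13 now {0, 5, 11, 12, 13}
Step 8: union(6, 2) -> merged; set of 6 now {2, 3, 6}
Step 9: find(4) -> no change; set of 4 is {4, 14}
Step 10: union(12, 2) -> merged; set of 12 now {0, 2, 3, 5, 6, 11, 12, 13}
Step 11: union(11, 14) -> merged; set of 11 now {0, 2, 3, 4, 5, 6, 11, 12, 13, 14}
Step 12: union(4, 9) -> merged; set of 4 now {0, 2, 3, 4, 5, 6, 9, 10, 11, 12, 13, 14}
Step 13: union(9, 3) -> already same set; set of 9 now {0, 2, 3, 4, 5, 6, 9, 10, 11, 12, 13, 14}
Step 14: find(13) -> no change; set of 13 is {0, 2, 3, 4, 5, 6, 9, 10, 11, 12, 13, 14}
Step 15: find(2) -> no change; set of 2 is {0, 2, 3, 4, 5, 6, 9, 10, 11, 12, 13, 14}
Step 16: union(12, 9) -> already same set; set of 12 now {0, 2, 3, 4, 5, 6, 9, 10, 11, 12, 13, 14}
Step 17: union(9, 14) -> already same set; set of 9 now {0, 2, 3, 4, 5, 6, 9, 10, 11, 12, 13, 14}
Step 18: union(10, 9) -> already same set; set of 10 now {0, 2, 3, 4, 5, 6, 9, 10, 11, 12, 13, 14}
Step 19: union(6, 2) -> already same set; set of 6 now {0, 2, 3, 4, 5, 6, 9, 10, 11, 12, 13, 14}
Step 20: union(6, 10) -> already same set; set of 6 now {0, 2, 3, 4, 5, 6, 9, 10, 11, 12, 13, 14}
Set of 0: {0, 2, 3, 4, 5, 6, 9, 10, 11, 12, 13, 14}; 7 is not a member.

Answer: no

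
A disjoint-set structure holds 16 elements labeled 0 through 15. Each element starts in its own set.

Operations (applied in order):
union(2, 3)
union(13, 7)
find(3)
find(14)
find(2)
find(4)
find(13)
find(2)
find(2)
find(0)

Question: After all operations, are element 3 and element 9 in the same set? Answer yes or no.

Step 1: union(2, 3) -> merged; set of 2 now {2, 3}
Step 2: union(13, 7) -> merged; set of 13 now {7, 13}
Step 3: find(3) -> no change; set of 3 is {2, 3}
Step 4: find(14) -> no change; set of 14 is {14}
Step 5: find(2) -> no change; set of 2 is {2, 3}
Step 6: find(4) -> no change; set of 4 is {4}
Step 7: find(13) -> no change; set of 13 is {7, 13}
Step 8: find(2) -> no change; set of 2 is {2, 3}
Step 9: find(2) -> no change; set of 2 is {2, 3}
Step 10: find(0) -> no change; set of 0 is {0}
Set of 3: {2, 3}; 9 is not a member.

Answer: no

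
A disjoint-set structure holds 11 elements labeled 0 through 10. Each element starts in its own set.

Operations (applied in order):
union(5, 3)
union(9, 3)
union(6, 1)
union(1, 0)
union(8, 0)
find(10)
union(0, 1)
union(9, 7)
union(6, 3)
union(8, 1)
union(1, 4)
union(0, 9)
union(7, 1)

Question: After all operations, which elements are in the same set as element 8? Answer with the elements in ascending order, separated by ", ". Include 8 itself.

Step 1: union(5, 3) -> merged; set of 5 now {3, 5}
Step 2: union(9, 3) -> merged; set of 9 now {3, 5, 9}
Step 3: union(6, 1) -> merged; set of 6 now {1, 6}
Step 4: union(1, 0) -> merged; set of 1 now {0, 1, 6}
Step 5: union(8, 0) -> merged; set of 8 now {0, 1, 6, 8}
Step 6: find(10) -> no change; set of 10 is {10}
Step 7: union(0, 1) -> already same set; set of 0 now {0, 1, 6, 8}
Step 8: union(9, 7) -> merged; set of 9 now {3, 5, 7, 9}
Step 9: union(6, 3) -> merged; set of 6 now {0, 1, 3, 5, 6, 7, 8, 9}
Step 10: union(8, 1) -> already same set; set of 8 now {0, 1, 3, 5, 6, 7, 8, 9}
Step 11: union(1, 4) -> merged; set of 1 now {0, 1, 3, 4, 5, 6, 7, 8, 9}
Step 12: union(0, 9) -> already same set; set of 0 now {0, 1, 3, 4, 5, 6, 7, 8, 9}
Step 13: union(7, 1) -> already same set; set of 7 now {0, 1, 3, 4, 5, 6, 7, 8, 9}
Component of 8: {0, 1, 3, 4, 5, 6, 7, 8, 9}

Answer: 0, 1, 3, 4, 5, 6, 7, 8, 9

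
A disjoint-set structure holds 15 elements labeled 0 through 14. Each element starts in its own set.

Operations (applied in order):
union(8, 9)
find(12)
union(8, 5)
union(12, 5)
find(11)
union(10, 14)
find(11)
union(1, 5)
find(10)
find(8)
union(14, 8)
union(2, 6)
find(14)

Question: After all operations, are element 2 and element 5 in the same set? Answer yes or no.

Answer: no

Derivation:
Step 1: union(8, 9) -> merged; set of 8 now {8, 9}
Step 2: find(12) -> no change; set of 12 is {12}
Step 3: union(8, 5) -> merged; set of 8 now {5, 8, 9}
Step 4: union(12, 5) -> merged; set of 12 now {5, 8, 9, 12}
Step 5: find(11) -> no change; set of 11 is {11}
Step 6: union(10, 14) -> merged; set of 10 now {10, 14}
Step 7: find(11) -> no change; set of 11 is {11}
Step 8: union(1, 5) -> merged; set of 1 now {1, 5, 8, 9, 12}
Step 9: find(10) -> no change; set of 10 is {10, 14}
Step 10: find(8) -> no change; set of 8 is {1, 5, 8, 9, 12}
Step 11: union(14, 8) -> merged; set of 14 now {1, 5, 8, 9, 10, 12, 14}
Step 12: union(2, 6) -> merged; set of 2 now {2, 6}
Step 13: find(14) -> no change; set of 14 is {1, 5, 8, 9, 10, 12, 14}
Set of 2: {2, 6}; 5 is not a member.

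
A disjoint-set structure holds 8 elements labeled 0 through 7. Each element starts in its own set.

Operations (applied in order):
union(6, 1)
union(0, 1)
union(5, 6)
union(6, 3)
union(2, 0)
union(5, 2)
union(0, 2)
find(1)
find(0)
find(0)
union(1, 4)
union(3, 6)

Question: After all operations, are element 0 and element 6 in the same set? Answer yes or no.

Step 1: union(6, 1) -> merged; set of 6 now {1, 6}
Step 2: union(0, 1) -> merged; set of 0 now {0, 1, 6}
Step 3: union(5, 6) -> merged; set of 5 now {0, 1, 5, 6}
Step 4: union(6, 3) -> merged; set of 6 now {0, 1, 3, 5, 6}
Step 5: union(2, 0) -> merged; set of 2 now {0, 1, 2, 3, 5, 6}
Step 6: union(5, 2) -> already same set; set of 5 now {0, 1, 2, 3, 5, 6}
Step 7: union(0, 2) -> already same set; set of 0 now {0, 1, 2, 3, 5, 6}
Step 8: find(1) -> no change; set of 1 is {0, 1, 2, 3, 5, 6}
Step 9: find(0) -> no change; set of 0 is {0, 1, 2, 3, 5, 6}
Step 10: find(0) -> no change; set of 0 is {0, 1, 2, 3, 5, 6}
Step 11: union(1, 4) -> merged; set of 1 now {0, 1, 2, 3, 4, 5, 6}
Step 12: union(3, 6) -> already same set; set of 3 now {0, 1, 2, 3, 4, 5, 6}
Set of 0: {0, 1, 2, 3, 4, 5, 6}; 6 is a member.

Answer: yes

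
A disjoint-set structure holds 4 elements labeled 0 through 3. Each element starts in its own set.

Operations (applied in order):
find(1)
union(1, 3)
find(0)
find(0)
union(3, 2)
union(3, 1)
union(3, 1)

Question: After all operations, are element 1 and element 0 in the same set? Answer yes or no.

Answer: no

Derivation:
Step 1: find(1) -> no change; set of 1 is {1}
Step 2: union(1, 3) -> merged; set of 1 now {1, 3}
Step 3: find(0) -> no change; set of 0 is {0}
Step 4: find(0) -> no change; set of 0 is {0}
Step 5: union(3, 2) -> merged; set of 3 now {1, 2, 3}
Step 6: union(3, 1) -> already same set; set of 3 now {1, 2, 3}
Step 7: union(3, 1) -> already same set; set of 3 now {1, 2, 3}
Set of 1: {1, 2, 3}; 0 is not a member.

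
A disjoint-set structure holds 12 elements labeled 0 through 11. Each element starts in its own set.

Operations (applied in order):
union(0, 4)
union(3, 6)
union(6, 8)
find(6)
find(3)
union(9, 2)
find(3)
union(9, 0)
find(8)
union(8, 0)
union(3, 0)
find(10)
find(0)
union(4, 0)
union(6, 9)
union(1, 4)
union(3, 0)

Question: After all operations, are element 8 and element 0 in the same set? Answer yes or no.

Answer: yes

Derivation:
Step 1: union(0, 4) -> merged; set of 0 now {0, 4}
Step 2: union(3, 6) -> merged; set of 3 now {3, 6}
Step 3: union(6, 8) -> merged; set of 6 now {3, 6, 8}
Step 4: find(6) -> no change; set of 6 is {3, 6, 8}
Step 5: find(3) -> no change; set of 3 is {3, 6, 8}
Step 6: union(9, 2) -> merged; set of 9 now {2, 9}
Step 7: find(3) -> no change; set of 3 is {3, 6, 8}
Step 8: union(9, 0) -> merged; set of 9 now {0, 2, 4, 9}
Step 9: find(8) -> no change; set of 8 is {3, 6, 8}
Step 10: union(8, 0) -> merged; set of 8 now {0, 2, 3, 4, 6, 8, 9}
Step 11: union(3, 0) -> already same set; set of 3 now {0, 2, 3, 4, 6, 8, 9}
Step 12: find(10) -> no change; set of 10 is {10}
Step 13: find(0) -> no change; set of 0 is {0, 2, 3, 4, 6, 8, 9}
Step 14: union(4, 0) -> already same set; set of 4 now {0, 2, 3, 4, 6, 8, 9}
Step 15: union(6, 9) -> already same set; set of 6 now {0, 2, 3, 4, 6, 8, 9}
Step 16: union(1, 4) -> merged; set of 1 now {0, 1, 2, 3, 4, 6, 8, 9}
Step 17: union(3, 0) -> already same set; set of 3 now {0, 1, 2, 3, 4, 6, 8, 9}
Set of 8: {0, 1, 2, 3, 4, 6, 8, 9}; 0 is a member.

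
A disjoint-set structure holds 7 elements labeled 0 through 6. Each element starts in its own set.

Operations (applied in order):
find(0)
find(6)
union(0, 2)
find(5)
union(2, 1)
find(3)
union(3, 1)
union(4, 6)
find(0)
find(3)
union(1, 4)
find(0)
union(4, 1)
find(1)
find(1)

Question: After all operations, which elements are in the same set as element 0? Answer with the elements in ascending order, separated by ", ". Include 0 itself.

Answer: 0, 1, 2, 3, 4, 6

Derivation:
Step 1: find(0) -> no change; set of 0 is {0}
Step 2: find(6) -> no change; set of 6 is {6}
Step 3: union(0, 2) -> merged; set of 0 now {0, 2}
Step 4: find(5) -> no change; set of 5 is {5}
Step 5: union(2, 1) -> merged; set of 2 now {0, 1, 2}
Step 6: find(3) -> no change; set of 3 is {3}
Step 7: union(3, 1) -> merged; set of 3 now {0, 1, 2, 3}
Step 8: union(4, 6) -> merged; set of 4 now {4, 6}
Step 9: find(0) -> no change; set of 0 is {0, 1, 2, 3}
Step 10: find(3) -> no change; set of 3 is {0, 1, 2, 3}
Step 11: union(1, 4) -> merged; set of 1 now {0, 1, 2, 3, 4, 6}
Step 12: find(0) -> no change; set of 0 is {0, 1, 2, 3, 4, 6}
Step 13: union(4, 1) -> already same set; set of 4 now {0, 1, 2, 3, 4, 6}
Step 14: find(1) -> no change; set of 1 is {0, 1, 2, 3, 4, 6}
Step 15: find(1) -> no change; set of 1 is {0, 1, 2, 3, 4, 6}
Component of 0: {0, 1, 2, 3, 4, 6}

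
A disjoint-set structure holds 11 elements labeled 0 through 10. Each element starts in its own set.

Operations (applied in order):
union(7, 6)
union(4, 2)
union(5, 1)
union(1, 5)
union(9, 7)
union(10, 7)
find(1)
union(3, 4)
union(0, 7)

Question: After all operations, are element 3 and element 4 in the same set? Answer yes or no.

Answer: yes

Derivation:
Step 1: union(7, 6) -> merged; set of 7 now {6, 7}
Step 2: union(4, 2) -> merged; set of 4 now {2, 4}
Step 3: union(5, 1) -> merged; set of 5 now {1, 5}
Step 4: union(1, 5) -> already same set; set of 1 now {1, 5}
Step 5: union(9, 7) -> merged; set of 9 now {6, 7, 9}
Step 6: union(10, 7) -> merged; set of 10 now {6, 7, 9, 10}
Step 7: find(1) -> no change; set of 1 is {1, 5}
Step 8: union(3, 4) -> merged; set of 3 now {2, 3, 4}
Step 9: union(0, 7) -> merged; set of 0 now {0, 6, 7, 9, 10}
Set of 3: {2, 3, 4}; 4 is a member.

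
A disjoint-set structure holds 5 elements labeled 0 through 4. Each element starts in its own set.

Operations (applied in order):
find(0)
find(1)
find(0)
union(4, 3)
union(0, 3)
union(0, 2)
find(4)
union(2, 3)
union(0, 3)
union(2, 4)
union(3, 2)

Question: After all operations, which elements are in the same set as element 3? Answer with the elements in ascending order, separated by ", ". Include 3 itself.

Step 1: find(0) -> no change; set of 0 is {0}
Step 2: find(1) -> no change; set of 1 is {1}
Step 3: find(0) -> no change; set of 0 is {0}
Step 4: union(4, 3) -> merged; set of 4 now {3, 4}
Step 5: union(0, 3) -> merged; set of 0 now {0, 3, 4}
Step 6: union(0, 2) -> merged; set of 0 now {0, 2, 3, 4}
Step 7: find(4) -> no change; set of 4 is {0, 2, 3, 4}
Step 8: union(2, 3) -> already same set; set of 2 now {0, 2, 3, 4}
Step 9: union(0, 3) -> already same set; set of 0 now {0, 2, 3, 4}
Step 10: union(2, 4) -> already same set; set of 2 now {0, 2, 3, 4}
Step 11: union(3, 2) -> already same set; set of 3 now {0, 2, 3, 4}
Component of 3: {0, 2, 3, 4}

Answer: 0, 2, 3, 4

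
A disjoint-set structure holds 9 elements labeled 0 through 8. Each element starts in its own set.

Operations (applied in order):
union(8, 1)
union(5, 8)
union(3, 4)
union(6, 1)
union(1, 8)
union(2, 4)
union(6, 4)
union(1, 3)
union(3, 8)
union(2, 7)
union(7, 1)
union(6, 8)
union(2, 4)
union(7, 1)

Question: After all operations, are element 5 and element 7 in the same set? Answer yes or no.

Answer: yes

Derivation:
Step 1: union(8, 1) -> merged; set of 8 now {1, 8}
Step 2: union(5, 8) -> merged; set of 5 now {1, 5, 8}
Step 3: union(3, 4) -> merged; set of 3 now {3, 4}
Step 4: union(6, 1) -> merged; set of 6 now {1, 5, 6, 8}
Step 5: union(1, 8) -> already same set; set of 1 now {1, 5, 6, 8}
Step 6: union(2, 4) -> merged; set of 2 now {2, 3, 4}
Step 7: union(6, 4) -> merged; set of 6 now {1, 2, 3, 4, 5, 6, 8}
Step 8: union(1, 3) -> already same set; set of 1 now {1, 2, 3, 4, 5, 6, 8}
Step 9: union(3, 8) -> already same set; set of 3 now {1, 2, 3, 4, 5, 6, 8}
Step 10: union(2, 7) -> merged; set of 2 now {1, 2, 3, 4, 5, 6, 7, 8}
Step 11: union(7, 1) -> already same set; set of 7 now {1, 2, 3, 4, 5, 6, 7, 8}
Step 12: union(6, 8) -> already same set; set of 6 now {1, 2, 3, 4, 5, 6, 7, 8}
Step 13: union(2, 4) -> already same set; set of 2 now {1, 2, 3, 4, 5, 6, 7, 8}
Step 14: union(7, 1) -> already same set; set of 7 now {1, 2, 3, 4, 5, 6, 7, 8}
Set of 5: {1, 2, 3, 4, 5, 6, 7, 8}; 7 is a member.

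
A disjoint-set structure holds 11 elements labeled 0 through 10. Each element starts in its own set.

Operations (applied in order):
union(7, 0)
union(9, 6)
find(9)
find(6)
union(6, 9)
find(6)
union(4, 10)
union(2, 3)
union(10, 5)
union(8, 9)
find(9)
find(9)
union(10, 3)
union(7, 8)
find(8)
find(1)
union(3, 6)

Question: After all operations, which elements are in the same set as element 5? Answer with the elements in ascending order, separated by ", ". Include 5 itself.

Answer: 0, 2, 3, 4, 5, 6, 7, 8, 9, 10

Derivation:
Step 1: union(7, 0) -> merged; set of 7 now {0, 7}
Step 2: union(9, 6) -> merged; set of 9 now {6, 9}
Step 3: find(9) -> no change; set of 9 is {6, 9}
Step 4: find(6) -> no change; set of 6 is {6, 9}
Step 5: union(6, 9) -> already same set; set of 6 now {6, 9}
Step 6: find(6) -> no change; set of 6 is {6, 9}
Step 7: union(4, 10) -> merged; set of 4 now {4, 10}
Step 8: union(2, 3) -> merged; set of 2 now {2, 3}
Step 9: union(10, 5) -> merged; set of 10 now {4, 5, 10}
Step 10: union(8, 9) -> merged; set of 8 now {6, 8, 9}
Step 11: find(9) -> no change; set of 9 is {6, 8, 9}
Step 12: find(9) -> no change; set of 9 is {6, 8, 9}
Step 13: union(10, 3) -> merged; set of 10 now {2, 3, 4, 5, 10}
Step 14: union(7, 8) -> merged; set of 7 now {0, 6, 7, 8, 9}
Step 15: find(8) -> no change; set of 8 is {0, 6, 7, 8, 9}
Step 16: find(1) -> no change; set of 1 is {1}
Step 17: union(3, 6) -> merged; set of 3 now {0, 2, 3, 4, 5, 6, 7, 8, 9, 10}
Component of 5: {0, 2, 3, 4, 5, 6, 7, 8, 9, 10}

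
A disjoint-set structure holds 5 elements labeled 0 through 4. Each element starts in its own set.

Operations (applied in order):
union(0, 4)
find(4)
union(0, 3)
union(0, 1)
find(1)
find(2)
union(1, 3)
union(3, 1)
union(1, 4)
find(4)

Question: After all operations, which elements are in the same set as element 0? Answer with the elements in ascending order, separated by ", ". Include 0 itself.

Step 1: union(0, 4) -> merged; set of 0 now {0, 4}
Step 2: find(4) -> no change; set of 4 is {0, 4}
Step 3: union(0, 3) -> merged; set of 0 now {0, 3, 4}
Step 4: union(0, 1) -> merged; set of 0 now {0, 1, 3, 4}
Step 5: find(1) -> no change; set of 1 is {0, 1, 3, 4}
Step 6: find(2) -> no change; set of 2 is {2}
Step 7: union(1, 3) -> already same set; set of 1 now {0, 1, 3, 4}
Step 8: union(3, 1) -> already same set; set of 3 now {0, 1, 3, 4}
Step 9: union(1, 4) -> already same set; set of 1 now {0, 1, 3, 4}
Step 10: find(4) -> no change; set of 4 is {0, 1, 3, 4}
Component of 0: {0, 1, 3, 4}

Answer: 0, 1, 3, 4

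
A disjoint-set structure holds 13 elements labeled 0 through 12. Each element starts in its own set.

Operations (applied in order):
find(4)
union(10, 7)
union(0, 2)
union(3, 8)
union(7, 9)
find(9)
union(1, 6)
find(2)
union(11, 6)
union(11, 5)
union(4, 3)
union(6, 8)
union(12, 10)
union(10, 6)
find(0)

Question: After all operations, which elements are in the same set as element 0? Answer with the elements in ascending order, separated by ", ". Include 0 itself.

Answer: 0, 2

Derivation:
Step 1: find(4) -> no change; set of 4 is {4}
Step 2: union(10, 7) -> merged; set of 10 now {7, 10}
Step 3: union(0, 2) -> merged; set of 0 now {0, 2}
Step 4: union(3, 8) -> merged; set of 3 now {3, 8}
Step 5: union(7, 9) -> merged; set of 7 now {7, 9, 10}
Step 6: find(9) -> no change; set of 9 is {7, 9, 10}
Step 7: union(1, 6) -> merged; set of 1 now {1, 6}
Step 8: find(2) -> no change; set of 2 is {0, 2}
Step 9: union(11, 6) -> merged; set of 11 now {1, 6, 11}
Step 10: union(11, 5) -> merged; set of 11 now {1, 5, 6, 11}
Step 11: union(4, 3) -> merged; set of 4 now {3, 4, 8}
Step 12: union(6, 8) -> merged; set of 6 now {1, 3, 4, 5, 6, 8, 11}
Step 13: union(12, 10) -> merged; set of 12 now {7, 9, 10, 12}
Step 14: union(10, 6) -> merged; set of 10 now {1, 3, 4, 5, 6, 7, 8, 9, 10, 11, 12}
Step 15: find(0) -> no change; set of 0 is {0, 2}
Component of 0: {0, 2}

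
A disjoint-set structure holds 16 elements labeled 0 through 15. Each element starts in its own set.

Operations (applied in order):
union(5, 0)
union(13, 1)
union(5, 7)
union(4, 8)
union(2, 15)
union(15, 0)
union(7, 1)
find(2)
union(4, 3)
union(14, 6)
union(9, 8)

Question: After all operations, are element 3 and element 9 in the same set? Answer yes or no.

Step 1: union(5, 0) -> merged; set of 5 now {0, 5}
Step 2: union(13, 1) -> merged; set of 13 now {1, 13}
Step 3: union(5, 7) -> merged; set of 5 now {0, 5, 7}
Step 4: union(4, 8) -> merged; set of 4 now {4, 8}
Step 5: union(2, 15) -> merged; set of 2 now {2, 15}
Step 6: union(15, 0) -> merged; set of 15 now {0, 2, 5, 7, 15}
Step 7: union(7, 1) -> merged; set of 7 now {0, 1, 2, 5, 7, 13, 15}
Step 8: find(2) -> no change; set of 2 is {0, 1, 2, 5, 7, 13, 15}
Step 9: union(4, 3) -> merged; set of 4 now {3, 4, 8}
Step 10: union(14, 6) -> merged; set of 14 now {6, 14}
Step 11: union(9, 8) -> merged; set of 9 now {3, 4, 8, 9}
Set of 3: {3, 4, 8, 9}; 9 is a member.

Answer: yes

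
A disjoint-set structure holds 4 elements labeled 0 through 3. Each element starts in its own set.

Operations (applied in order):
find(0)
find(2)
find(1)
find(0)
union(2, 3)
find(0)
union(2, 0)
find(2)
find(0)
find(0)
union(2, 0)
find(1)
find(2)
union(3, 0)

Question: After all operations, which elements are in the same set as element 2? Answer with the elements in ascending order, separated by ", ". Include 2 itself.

Answer: 0, 2, 3

Derivation:
Step 1: find(0) -> no change; set of 0 is {0}
Step 2: find(2) -> no change; set of 2 is {2}
Step 3: find(1) -> no change; set of 1 is {1}
Step 4: find(0) -> no change; set of 0 is {0}
Step 5: union(2, 3) -> merged; set of 2 now {2, 3}
Step 6: find(0) -> no change; set of 0 is {0}
Step 7: union(2, 0) -> merged; set of 2 now {0, 2, 3}
Step 8: find(2) -> no change; set of 2 is {0, 2, 3}
Step 9: find(0) -> no change; set of 0 is {0, 2, 3}
Step 10: find(0) -> no change; set of 0 is {0, 2, 3}
Step 11: union(2, 0) -> already same set; set of 2 now {0, 2, 3}
Step 12: find(1) -> no change; set of 1 is {1}
Step 13: find(2) -> no change; set of 2 is {0, 2, 3}
Step 14: union(3, 0) -> already same set; set of 3 now {0, 2, 3}
Component of 2: {0, 2, 3}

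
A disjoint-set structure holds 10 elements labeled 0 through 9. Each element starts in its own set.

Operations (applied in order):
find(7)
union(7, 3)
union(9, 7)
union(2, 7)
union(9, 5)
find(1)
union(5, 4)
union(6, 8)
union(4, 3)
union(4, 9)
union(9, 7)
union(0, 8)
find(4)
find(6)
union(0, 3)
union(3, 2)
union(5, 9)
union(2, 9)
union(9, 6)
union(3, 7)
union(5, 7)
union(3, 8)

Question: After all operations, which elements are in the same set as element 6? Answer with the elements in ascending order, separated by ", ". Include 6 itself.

Answer: 0, 2, 3, 4, 5, 6, 7, 8, 9

Derivation:
Step 1: find(7) -> no change; set of 7 is {7}
Step 2: union(7, 3) -> merged; set of 7 now {3, 7}
Step 3: union(9, 7) -> merged; set of 9 now {3, 7, 9}
Step 4: union(2, 7) -> merged; set of 2 now {2, 3, 7, 9}
Step 5: union(9, 5) -> merged; set of 9 now {2, 3, 5, 7, 9}
Step 6: find(1) -> no change; set of 1 is {1}
Step 7: union(5, 4) -> merged; set of 5 now {2, 3, 4, 5, 7, 9}
Step 8: union(6, 8) -> merged; set of 6 now {6, 8}
Step 9: union(4, 3) -> already same set; set of 4 now {2, 3, 4, 5, 7, 9}
Step 10: union(4, 9) -> already same set; set of 4 now {2, 3, 4, 5, 7, 9}
Step 11: union(9, 7) -> already same set; set of 9 now {2, 3, 4, 5, 7, 9}
Step 12: union(0, 8) -> merged; set of 0 now {0, 6, 8}
Step 13: find(4) -> no change; set of 4 is {2, 3, 4, 5, 7, 9}
Step 14: find(6) -> no change; set of 6 is {0, 6, 8}
Step 15: union(0, 3) -> merged; set of 0 now {0, 2, 3, 4, 5, 6, 7, 8, 9}
Step 16: union(3, 2) -> already same set; set of 3 now {0, 2, 3, 4, 5, 6, 7, 8, 9}
Step 17: union(5, 9) -> already same set; set of 5 now {0, 2, 3, 4, 5, 6, 7, 8, 9}
Step 18: union(2, 9) -> already same set; set of 2 now {0, 2, 3, 4, 5, 6, 7, 8, 9}
Step 19: union(9, 6) -> already same set; set of 9 now {0, 2, 3, 4, 5, 6, 7, 8, 9}
Step 20: union(3, 7) -> already same set; set of 3 now {0, 2, 3, 4, 5, 6, 7, 8, 9}
Step 21: union(5, 7) -> already same set; set of 5 now {0, 2, 3, 4, 5, 6, 7, 8, 9}
Step 22: union(3, 8) -> already same set; set of 3 now {0, 2, 3, 4, 5, 6, 7, 8, 9}
Component of 6: {0, 2, 3, 4, 5, 6, 7, 8, 9}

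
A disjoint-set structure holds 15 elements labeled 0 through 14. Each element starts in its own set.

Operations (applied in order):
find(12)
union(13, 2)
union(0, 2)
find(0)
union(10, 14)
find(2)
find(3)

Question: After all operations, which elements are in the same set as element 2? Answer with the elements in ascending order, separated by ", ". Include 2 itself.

Answer: 0, 2, 13

Derivation:
Step 1: find(12) -> no change; set of 12 is {12}
Step 2: union(13, 2) -> merged; set of 13 now {2, 13}
Step 3: union(0, 2) -> merged; set of 0 now {0, 2, 13}
Step 4: find(0) -> no change; set of 0 is {0, 2, 13}
Step 5: union(10, 14) -> merged; set of 10 now {10, 14}
Step 6: find(2) -> no change; set of 2 is {0, 2, 13}
Step 7: find(3) -> no change; set of 3 is {3}
Component of 2: {0, 2, 13}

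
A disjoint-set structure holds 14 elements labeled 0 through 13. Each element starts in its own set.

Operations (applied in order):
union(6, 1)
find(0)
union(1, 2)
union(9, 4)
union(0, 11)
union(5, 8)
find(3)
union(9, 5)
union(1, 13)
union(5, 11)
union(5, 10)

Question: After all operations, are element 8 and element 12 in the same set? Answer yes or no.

Step 1: union(6, 1) -> merged; set of 6 now {1, 6}
Step 2: find(0) -> no change; set of 0 is {0}
Step 3: union(1, 2) -> merged; set of 1 now {1, 2, 6}
Step 4: union(9, 4) -> merged; set of 9 now {4, 9}
Step 5: union(0, 11) -> merged; set of 0 now {0, 11}
Step 6: union(5, 8) -> merged; set of 5 now {5, 8}
Step 7: find(3) -> no change; set of 3 is {3}
Step 8: union(9, 5) -> merged; set of 9 now {4, 5, 8, 9}
Step 9: union(1, 13) -> merged; set of 1 now {1, 2, 6, 13}
Step 10: union(5, 11) -> merged; set of 5 now {0, 4, 5, 8, 9, 11}
Step 11: union(5, 10) -> merged; set of 5 now {0, 4, 5, 8, 9, 10, 11}
Set of 8: {0, 4, 5, 8, 9, 10, 11}; 12 is not a member.

Answer: no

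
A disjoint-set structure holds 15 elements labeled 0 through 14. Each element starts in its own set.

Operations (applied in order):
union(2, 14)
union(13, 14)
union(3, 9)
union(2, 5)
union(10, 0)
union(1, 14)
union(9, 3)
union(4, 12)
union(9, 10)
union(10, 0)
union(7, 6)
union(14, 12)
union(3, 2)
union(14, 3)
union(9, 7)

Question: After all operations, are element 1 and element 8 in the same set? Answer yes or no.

Step 1: union(2, 14) -> merged; set of 2 now {2, 14}
Step 2: union(13, 14) -> merged; set of 13 now {2, 13, 14}
Step 3: union(3, 9) -> merged; set of 3 now {3, 9}
Step 4: union(2, 5) -> merged; set of 2 now {2, 5, 13, 14}
Step 5: union(10, 0) -> merged; set of 10 now {0, 10}
Step 6: union(1, 14) -> merged; set of 1 now {1, 2, 5, 13, 14}
Step 7: union(9, 3) -> already same set; set of 9 now {3, 9}
Step 8: union(4, 12) -> merged; set of 4 now {4, 12}
Step 9: union(9, 10) -> merged; set of 9 now {0, 3, 9, 10}
Step 10: union(10, 0) -> already same set; set of 10 now {0, 3, 9, 10}
Step 11: union(7, 6) -> merged; set of 7 now {6, 7}
Step 12: union(14, 12) -> merged; set of 14 now {1, 2, 4, 5, 12, 13, 14}
Step 13: union(3, 2) -> merged; set of 3 now {0, 1, 2, 3, 4, 5, 9, 10, 12, 13, 14}
Step 14: union(14, 3) -> already same set; set of 14 now {0, 1, 2, 3, 4, 5, 9, 10, 12, 13, 14}
Step 15: union(9, 7) -> merged; set of 9 now {0, 1, 2, 3, 4, 5, 6, 7, 9, 10, 12, 13, 14}
Set of 1: {0, 1, 2, 3, 4, 5, 6, 7, 9, 10, 12, 13, 14}; 8 is not a member.

Answer: no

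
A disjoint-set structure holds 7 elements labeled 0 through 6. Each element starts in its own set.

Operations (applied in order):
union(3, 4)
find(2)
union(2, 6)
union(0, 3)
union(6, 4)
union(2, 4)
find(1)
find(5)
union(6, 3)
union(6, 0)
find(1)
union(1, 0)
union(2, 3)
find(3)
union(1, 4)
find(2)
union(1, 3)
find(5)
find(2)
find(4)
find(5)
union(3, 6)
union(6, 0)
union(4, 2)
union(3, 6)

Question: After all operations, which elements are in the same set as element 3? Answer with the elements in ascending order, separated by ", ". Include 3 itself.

Answer: 0, 1, 2, 3, 4, 6

Derivation:
Step 1: union(3, 4) -> merged; set of 3 now {3, 4}
Step 2: find(2) -> no change; set of 2 is {2}
Step 3: union(2, 6) -> merged; set of 2 now {2, 6}
Step 4: union(0, 3) -> merged; set of 0 now {0, 3, 4}
Step 5: union(6, 4) -> merged; set of 6 now {0, 2, 3, 4, 6}
Step 6: union(2, 4) -> already same set; set of 2 now {0, 2, 3, 4, 6}
Step 7: find(1) -> no change; set of 1 is {1}
Step 8: find(5) -> no change; set of 5 is {5}
Step 9: union(6, 3) -> already same set; set of 6 now {0, 2, 3, 4, 6}
Step 10: union(6, 0) -> already same set; set of 6 now {0, 2, 3, 4, 6}
Step 11: find(1) -> no change; set of 1 is {1}
Step 12: union(1, 0) -> merged; set of 1 now {0, 1, 2, 3, 4, 6}
Step 13: union(2, 3) -> already same set; set of 2 now {0, 1, 2, 3, 4, 6}
Step 14: find(3) -> no change; set of 3 is {0, 1, 2, 3, 4, 6}
Step 15: union(1, 4) -> already same set; set of 1 now {0, 1, 2, 3, 4, 6}
Step 16: find(2) -> no change; set of 2 is {0, 1, 2, 3, 4, 6}
Step 17: union(1, 3) -> already same set; set of 1 now {0, 1, 2, 3, 4, 6}
Step 18: find(5) -> no change; set of 5 is {5}
Step 19: find(2) -> no change; set of 2 is {0, 1, 2, 3, 4, 6}
Step 20: find(4) -> no change; set of 4 is {0, 1, 2, 3, 4, 6}
Step 21: find(5) -> no change; set of 5 is {5}
Step 22: union(3, 6) -> already same set; set of 3 now {0, 1, 2, 3, 4, 6}
Step 23: union(6, 0) -> already same set; set of 6 now {0, 1, 2, 3, 4, 6}
Step 24: union(4, 2) -> already same set; set of 4 now {0, 1, 2, 3, 4, 6}
Step 25: union(3, 6) -> already same set; set of 3 now {0, 1, 2, 3, 4, 6}
Component of 3: {0, 1, 2, 3, 4, 6}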